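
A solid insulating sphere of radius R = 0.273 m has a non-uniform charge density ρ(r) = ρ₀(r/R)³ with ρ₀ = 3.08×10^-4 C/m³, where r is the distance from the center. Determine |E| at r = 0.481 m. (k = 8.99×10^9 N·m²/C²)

E ≈ 5.10×10^5 N/C

By spherical symmetry E is radial; choose a Gaussian sphere of radius r = 0.481 m (r > R, all charge enclosed).
Q_enc = 4π ∫₀^R ρ₀(r'/R)^3 r'² dr' = 4πρ₀R³/6 = 1.312×10^-5 C.
Applying ∮E·dA = Q_enc/ε₀ with Φ = E(4πr²):
E = k|Q_enc|/r² = (8.99×10^9)(1.312×10^-5)/(0.481)² = 5.10e5 N/C.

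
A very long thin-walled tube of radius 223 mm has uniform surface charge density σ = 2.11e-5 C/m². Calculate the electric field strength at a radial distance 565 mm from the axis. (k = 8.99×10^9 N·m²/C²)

9.41×10^5 V/m

Take a coaxial cylindrical Gaussian surface of radius r = 565 mm and length L (r > 223 mm).
The whole shell is enclosed: λ_enc = σ·2πR = (2.11×10^-5)·2π·(0.223) = 2.956×10^-5 C/m.
By Gauss's law (flux through the curved wall only), E·2πrL = λ_enc L/ε₀.
E = 2k|λ_enc|/r = 2(8.99×10^9)(2.956e-5)/(0.565) = 9.41×10^5 N/C.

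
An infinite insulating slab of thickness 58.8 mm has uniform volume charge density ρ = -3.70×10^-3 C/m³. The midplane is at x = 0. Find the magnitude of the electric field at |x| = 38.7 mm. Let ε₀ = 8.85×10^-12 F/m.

The point |x| = 38.7 mm lies outside the slab (half-thickness 0.0294 m). A symmetric pillbox spanning the full slab encloses Q_enc = ρ·d·A.
Flux = 2EA ⇒ E = |ρ|d/(2ε₀), independent of distance outside.
E = (3.70×10^-3)(0.0588)/(2·8.85×10^-12) = 1.23×10^7 N/C.

|E| = 1.23×10^7 N/C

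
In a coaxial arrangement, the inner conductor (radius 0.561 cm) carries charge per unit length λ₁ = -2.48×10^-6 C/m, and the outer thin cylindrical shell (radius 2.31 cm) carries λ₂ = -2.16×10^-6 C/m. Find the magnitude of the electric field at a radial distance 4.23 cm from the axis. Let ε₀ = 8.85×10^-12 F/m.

Choose a coaxial cylinder of radius r = 4.23 cm (arbitrary length L) as the Gaussian surface (r > 2.31 cm, enclosing both).
λ_enc = λ₁ + λ₂ = (-2.48e-6) + (-2.16e-6) = -4.64×10^-6 C/m.
Applying ∮E·dA = Q_enc/ε₀ with the end caps contributing no flux:
E = |λ_enc|/(2πε₀r) = (4.64×10^-6)/(2π·8.85×10^-12·0.0423) = 1.97×10^6 N/C.

E = 1.97×10^6 N/C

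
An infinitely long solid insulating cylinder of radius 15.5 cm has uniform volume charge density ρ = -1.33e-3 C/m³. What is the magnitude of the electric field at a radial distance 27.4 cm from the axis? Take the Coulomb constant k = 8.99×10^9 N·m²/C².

Choose a coaxial cylinder of radius r = 27.4 cm (arbitrary length L) as the Gaussian surface (r > 15.5 cm, full cross-section enclosed).
λ_enc = ρ·πR² = (-1.33×10^-3)π(0.155)² = -1.004e-4 C/m.
Gauss's law: E·2πrL = λ_enc L/ε₀.
E = 2k|λ_enc|/r = 2(8.99×10^9)(1.004×10^-4)/(0.274) = 6.59×10^6 N/C.

|E| = 6.59e6 N/C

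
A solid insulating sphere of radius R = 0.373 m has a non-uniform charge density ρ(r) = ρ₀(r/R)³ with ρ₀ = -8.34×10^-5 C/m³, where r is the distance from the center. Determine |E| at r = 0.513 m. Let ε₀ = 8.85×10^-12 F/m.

Symmetry ⇒ E = E(r) r̂. Gaussian sphere of radius r = 0.513 m (r > R, all charge enclosed).
Q_enc = 4π ∫₀^R ρ₀(r'/R)^3 r'² dr' = 4πρ₀R³/6 = -9.065×10^-6 C.
By Gauss's law, ∮E·dA = E·4πr² = Q_enc/ε₀.
E = |Q_enc|/(4πε₀r²) = (9.065×10^-6)/(4π·8.85×10^-12·(0.513)²) = 3.10×10^5 N/C.

E ≈ 3.10e5 N/C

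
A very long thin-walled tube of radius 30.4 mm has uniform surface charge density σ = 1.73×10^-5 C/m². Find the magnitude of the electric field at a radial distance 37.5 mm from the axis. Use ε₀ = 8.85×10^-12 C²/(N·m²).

Choose a coaxial cylinder of radius r = 37.5 mm (arbitrary length L) as the Gaussian surface (r > 30.4 mm).
The whole shell is enclosed: λ_enc = σ·2πR = (1.73×10^-5)·2π·(0.0304) = 3.304×10^-6 C/m.
Gauss's law: E·2πrL = λ_enc L/ε₀.
E = |λ_enc|/(2πε₀r) = (3.304e-6)/(2π·8.85×10^-12·0.0375) = 1.58×10^6 N/C.

E = 1.58×10^6 N/C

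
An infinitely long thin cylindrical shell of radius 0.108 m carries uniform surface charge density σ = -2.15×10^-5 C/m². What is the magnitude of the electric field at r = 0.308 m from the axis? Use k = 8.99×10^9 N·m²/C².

Coaxial Gaussian cylinder, radius r = 0.308 m, length L (r > 0.108 m).
The whole shell is enclosed: λ_enc = σ·2πR = (-2.15×10^-5)·2π·(0.108) = -1.459e-5 C/m.
Applying ∮E·dA = Q_enc/ε₀ with the end caps contributing no flux:
E = 2k|λ_enc|/r = 2(8.99×10^9)(1.459×10^-5)/(0.308) = 8.52×10^5 N/C.

|E| ≈ 8.52×10^5 N/C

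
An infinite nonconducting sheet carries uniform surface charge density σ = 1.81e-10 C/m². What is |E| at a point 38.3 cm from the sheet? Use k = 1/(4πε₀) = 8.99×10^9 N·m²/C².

|E| ≈ 10.2 V/m

The symmetry is planar: E is normal to the sheet and the same magnitude on both sides. Take a pillbox straddling the sheet with end-cap area A.
Only the two end caps contribute flux: Φ = 2EA. With Q_enc = σA, Gauss's law gives E = |σ|/(2ε₀).
E = 2πk|σ| = 2π(8.99×10^9)(1.81e-10) = 10.2 N/C.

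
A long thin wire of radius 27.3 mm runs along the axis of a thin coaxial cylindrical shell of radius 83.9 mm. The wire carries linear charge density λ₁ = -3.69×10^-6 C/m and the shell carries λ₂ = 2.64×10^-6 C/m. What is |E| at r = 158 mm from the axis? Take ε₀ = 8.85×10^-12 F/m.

Coaxial Gaussian cylinder, radius r = 158 mm, length L (r > 83.9 mm, enclosing both).
λ_enc = λ₁ + λ₂ = (-3.69×10^-6) + (2.64×10^-6) = -1.05×10^-6 C/m.
Applying ∮E·dA = Q_enc/ε₀ with the end caps contributing no flux:
E = |λ_enc|/(2πε₀r) = (1.05×10^-6)/(2π·8.85×10^-12·0.158) = 1.20e5 N/C.

|E| = 1.20×10^5 N/C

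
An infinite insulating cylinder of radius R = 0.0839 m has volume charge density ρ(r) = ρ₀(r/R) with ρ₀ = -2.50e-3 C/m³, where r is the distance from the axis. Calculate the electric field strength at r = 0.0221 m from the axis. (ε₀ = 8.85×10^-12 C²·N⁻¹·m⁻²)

E = 5.48×10^5 N/C

Take a coaxial cylindrical Gaussian surface of radius r = 0.0221 m and length L (r < R).
Integrating ρ over the cross-section to radius r: λ_enc = (2πρ₀/R) ∫₀^r r'^2 dr' = 2πρ₀ r^3/(3·R) = -6.736×10^-7 C/m.
By Gauss's law (flux through the curved wall only), E·2πrL = λ_enc L/ε₀.
E = |λ_enc|/(2πε₀r) = (6.736×10^-7)/(2π·8.85×10^-12·0.0221) = 5.48×10^5 N/C.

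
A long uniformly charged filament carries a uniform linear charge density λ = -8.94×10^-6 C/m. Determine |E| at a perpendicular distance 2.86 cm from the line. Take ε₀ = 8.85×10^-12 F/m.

Coaxial Gaussian cylinder, radius r = 2.86 cm, length L.
Q_enc = λL, so λ_enc = -8.94×10^-6 C/m.
Applying ∮E·dA = Q_enc/ε₀ with the end caps contributing no flux:
E = |λ_enc|/(2πε₀r) = (8.94×10^-6)/(2π·8.85×10^-12·0.0286) = 5.62e6 N/C.

E = 5.62e6 N/C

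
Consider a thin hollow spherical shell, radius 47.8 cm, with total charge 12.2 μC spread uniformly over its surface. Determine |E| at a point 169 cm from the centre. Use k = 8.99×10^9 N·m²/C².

By spherical symmetry E is radial; choose a Gaussian sphere of radius r = 169 cm (r > 47.8 cm).
The entire shell is enclosed: Q_enc = 1.22e-5 C.
Gauss's law: E·4πr² = Q_enc/ε₀.
E = k|Q_enc|/r² = (8.99×10^9)(1.22×10^-5)/(1.69)² = 3.84×10^4 N/C.

E = 3.84×10^4 N/C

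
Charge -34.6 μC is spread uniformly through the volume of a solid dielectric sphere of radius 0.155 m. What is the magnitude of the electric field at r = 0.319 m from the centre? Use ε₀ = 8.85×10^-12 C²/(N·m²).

E ≈ 3.06×10^6 N/C

Symmetry ⇒ E = E(r) r̂. Gaussian sphere of radius r = 0.319 m (r > R, so the entire charge is enclosed).
Q_enc = -34.6 μC = -3.46×10^-5 C.
Applying ∮E·dA = Q_enc/ε₀ with Φ = E(4πr²):
E = |Q_enc|/(4πε₀r²) = (3.46×10^-5)/(4π·8.85×10^-12·(0.319)²) = 3.06×10^6 N/C.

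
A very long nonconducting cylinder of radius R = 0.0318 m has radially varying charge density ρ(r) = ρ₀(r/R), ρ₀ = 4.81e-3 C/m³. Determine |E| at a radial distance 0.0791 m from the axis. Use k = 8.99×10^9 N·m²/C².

Take a coaxial cylindrical Gaussian surface of radius r = 0.0791 m and length L (r > R, full charge per length enclosed).
λ_enc = 2π ∫₀^R ρ₀(r'/R)^1 r' dr' = 2πρ₀R²/3 = 1.019×10^-5 C/m.
Applying ∮E·dA = Q_enc/ε₀ with the end caps contributing no flux:
E = 2k|λ_enc|/r = 2(8.99×10^9)(1.019×10^-5)/(0.0791) = 2.32×10^6 N/C.

E ≈ 2.32×10^6 N/C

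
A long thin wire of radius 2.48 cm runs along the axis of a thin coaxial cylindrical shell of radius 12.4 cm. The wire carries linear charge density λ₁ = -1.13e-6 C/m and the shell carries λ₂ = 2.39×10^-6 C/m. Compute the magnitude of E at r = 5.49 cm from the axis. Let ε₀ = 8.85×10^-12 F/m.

|E| = 3.70e5 N/C

Take a coaxial cylindrical Gaussian surface of radius r = 5.49 cm and length L (between the conductors, 2.48 cm < r < 12.4 cm).
The shell at 12.4 cm lies outside the Gaussian surface, so λ_enc = λ₁ = -1.13×10^-6 C/m.
Gauss's law: E·2πrL = λ_enc L/ε₀.
E = |λ_enc|/(2πε₀r) = (1.13×10^-6)/(2π·8.85×10^-12·0.0549) = 3.70e5 N/C.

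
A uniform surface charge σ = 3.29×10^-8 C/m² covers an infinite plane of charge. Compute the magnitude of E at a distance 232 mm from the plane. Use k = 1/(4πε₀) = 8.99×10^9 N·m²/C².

E ≈ 1.86×10^3 N/C

By planar symmetry E is perpendicular to the sheet and uniform; use a Gaussian pillbox with flat faces of area A on each side of the sheet.
Flux Φ = 2EA and Q_enc = σA, so 2EA = σA/ε₀ ⇒ E = |σ|/(2ε₀), independent of distance.
E = 2πk|σ| = 2π(8.99×10^9)(3.29e-8) = 1.86e3 N/C.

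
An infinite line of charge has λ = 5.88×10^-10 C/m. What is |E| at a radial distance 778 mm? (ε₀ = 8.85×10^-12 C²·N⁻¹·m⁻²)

Coaxial Gaussian cylinder, radius r = 778 mm, length L.
Q_enc = λL, so λ_enc = 5.88×10^-10 C/m.
Gauss's law: E·2πrL = λ_enc L/ε₀.
E = |λ_enc|/(2πε₀r) = (5.88×10^-10)/(2π·8.85×10^-12·0.778) = 13.6 N/C.

|E| ≈ 13.6 V/m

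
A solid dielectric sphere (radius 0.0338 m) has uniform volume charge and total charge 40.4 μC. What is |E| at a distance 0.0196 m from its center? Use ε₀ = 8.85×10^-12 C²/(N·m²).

E = 1.84×10^8 N/C

Take a concentric spherical Gaussian surface of radius r = 0.0196 m (r < R).
Only the charge within r is enclosed: Q_enc = Q·(r/R)³ = (40.4 μC)·(0.0196 m/0.0338 m)³ = 7.878e-6 C.
Gauss's law: E·4πr² = Q_enc/ε₀.
E = |Q_enc|/(4πε₀r²) = (7.878×10^-6)/(4π·8.85×10^-12·(0.0196)²) = 1.84×10^8 N/C.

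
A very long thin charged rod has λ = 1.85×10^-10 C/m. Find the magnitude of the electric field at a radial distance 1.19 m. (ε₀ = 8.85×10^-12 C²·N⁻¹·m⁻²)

E ≈ 2.8 N/C

Coaxial Gaussian cylinder, radius r = 1.19 m, length L.
Q_enc = λL, so λ_enc = 1.85×10^-10 C/m.
Since E is radial and uniform over the curved surface, Φ = E·2πrL = Q_enc/ε₀ = λ_enc L/ε₀.
E = |λ_enc|/(2πε₀r) = (1.85×10^-10)/(2π·8.85×10^-12·1.19) = 2.8 N/C.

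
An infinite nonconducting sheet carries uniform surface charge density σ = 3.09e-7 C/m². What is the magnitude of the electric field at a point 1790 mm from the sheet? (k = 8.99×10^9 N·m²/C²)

E = 1.75×10^4 N/C

Choose a cylindrical pillbox piercing the sheet, end faces (area A) parallel to it.
Only the two end caps contribute flux: Φ = 2EA. With Q_enc = σA, Gauss's law gives E = |σ|/(2ε₀).
E = 2πk|σ| = 2π(8.99×10^9)(3.09×10^-7) = 1.75×10^4 N/C.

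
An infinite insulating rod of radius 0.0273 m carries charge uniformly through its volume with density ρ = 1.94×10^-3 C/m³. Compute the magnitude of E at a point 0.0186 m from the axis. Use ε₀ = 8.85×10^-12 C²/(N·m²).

E ≈ 2.04×10^6 N/C

Coaxial Gaussian cylinder, radius r = 0.0186 m, length L (r < R).
Enclosed charge per unit length: λ_enc = ρ·πr² = (1.94×10^-3)π(0.0186)² = 2.109e-6 C/m.
By Gauss's law (flux through the curved wall only), E·2πrL = λ_enc L/ε₀.
E = |λ_enc|/(2πε₀r) = (2.109×10^-6)/(2π·8.85×10^-12·0.0186) = 2.04×10^6 N/C.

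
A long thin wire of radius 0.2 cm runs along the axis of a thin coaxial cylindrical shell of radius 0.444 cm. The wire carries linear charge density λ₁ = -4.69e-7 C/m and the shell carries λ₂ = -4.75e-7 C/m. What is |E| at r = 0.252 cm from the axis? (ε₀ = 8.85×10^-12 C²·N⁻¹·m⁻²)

E = 3.35e6 N/C

Coaxial Gaussian cylinder, radius r = 0.252 cm, length L (between the conductors, 0.2 cm < r < 0.444 cm).
The shell at 0.444 cm lies outside the Gaussian surface, so λ_enc = λ₁ = -4.69×10^-7 C/m.
Gauss's law: E·2πrL = λ_enc L/ε₀.
E = |λ_enc|/(2πε₀r) = (4.69×10^-7)/(2π·8.85×10^-12·0.00252) = 3.35×10^6 N/C.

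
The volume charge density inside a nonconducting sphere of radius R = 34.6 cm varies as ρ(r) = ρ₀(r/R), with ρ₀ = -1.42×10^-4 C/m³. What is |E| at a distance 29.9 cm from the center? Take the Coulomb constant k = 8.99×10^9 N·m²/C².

Symmetry ⇒ E = E(r) r̂. Gaussian sphere of radius r = 29.9 cm (r < R).
Integrate the density: Q_enc = 4π ∫₀^r ρ₀(r'/R)^1 r'² dr' = 4πρ₀ r^4/(4·R) = -1.03e-5 C.
Since E is radial and uniform over the Gaussian sphere, Φ = E·4πr² = Q_enc/ε₀.
E = k|Q_enc|/r² = (8.99×10^9)(1.03×10^-5)/(0.299)² = 1.04e6 N/C.

E = 1.04×10^6 N/C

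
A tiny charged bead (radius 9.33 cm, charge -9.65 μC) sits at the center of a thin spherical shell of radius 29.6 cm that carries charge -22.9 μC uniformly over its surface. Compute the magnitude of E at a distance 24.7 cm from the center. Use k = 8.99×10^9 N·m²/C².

By spherical symmetry E is radial; choose a Gaussian sphere of radius r = 24.7 cm (between the bodies, 9.33 cm < r < 29.6 cm).
The shell at 29.6 cm lies outside the Gaussian surface, so Q_enc = -9.65 μC = -9.65×10^-6 C.
Gauss's law: E·4πr² = Q_enc/ε₀.
E = k|Q_enc|/r² = (8.99×10^9)(9.65×10^-6)/(0.247)² = 1.42×10^6 N/C.

E = 1.42×10^6 V/m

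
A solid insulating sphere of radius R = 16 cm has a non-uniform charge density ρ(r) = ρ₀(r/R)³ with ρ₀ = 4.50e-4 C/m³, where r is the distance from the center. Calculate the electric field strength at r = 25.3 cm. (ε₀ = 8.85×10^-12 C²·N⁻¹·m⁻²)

By spherical symmetry E is radial; choose a Gaussian sphere of radius r = 25.3 cm (r > R, all charge enclosed).
Q_enc = 4π ∫₀^R ρ₀(r'/R)^3 r'² dr' = 4πρ₀R³/6 = 3.86×10^-6 C.
By Gauss's law, ∮E·dA = E·4πr² = Q_enc/ε₀.
E = |Q_enc|/(4πε₀r²) = (3.86e-6)/(4π·8.85×10^-12·(0.253)²) = 5.42e5 N/C.

|E| = 5.42×10^5 N/C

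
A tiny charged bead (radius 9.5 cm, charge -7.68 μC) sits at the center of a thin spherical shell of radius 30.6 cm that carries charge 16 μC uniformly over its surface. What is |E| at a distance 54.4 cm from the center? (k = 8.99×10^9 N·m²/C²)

|E| ≈ 2.53e5 N/C

Symmetry ⇒ E = E(r) r̂. Gaussian sphere of radius r = 54.4 cm (r > 30.6 cm, enclosing both).
Q_enc = (-7.68 μC) + (16 μC) = 8.32×10^-6 C.
By Gauss's law, ∮E·dA = E·4πr² = Q_enc/ε₀.
E = k|Q_enc|/r² = (8.99×10^9)(8.32e-6)/(0.544)² = 2.53×10^5 N/C.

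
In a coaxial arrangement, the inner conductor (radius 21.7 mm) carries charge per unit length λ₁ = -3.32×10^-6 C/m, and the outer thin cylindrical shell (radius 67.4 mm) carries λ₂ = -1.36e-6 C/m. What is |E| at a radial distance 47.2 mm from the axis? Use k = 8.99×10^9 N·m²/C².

|E| = 1.26×10^6 V/m

Take a coaxial cylindrical Gaussian surface of radius r = 47.2 mm and length L (between the conductors, 21.7 mm < r < 67.4 mm).
Only the inner wire is enclosed; the outer shell contributes nothing inside itself. λ_enc = λ₁ = -3.32×10^-6 C/m.
By Gauss's law (flux through the curved wall only), E·2πrL = λ_enc L/ε₀.
E = 2k|λ_enc|/r = 2(8.99×10^9)(3.32×10^-6)/(0.0472) = 1.26e6 N/C.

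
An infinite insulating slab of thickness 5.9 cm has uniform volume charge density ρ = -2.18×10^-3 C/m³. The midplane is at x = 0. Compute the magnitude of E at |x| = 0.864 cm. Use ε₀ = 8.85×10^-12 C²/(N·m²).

By symmetry E is perpendicular to the slab. A Gaussian pillbox from −0.864 cm to +0.864 cm (face area A) lies entirely within the slab.
Q_enc = ρ·(2x)·A and flux = 2EA, so 2EA = 2ρxA/ε₀ ⇒ E = |ρ|x/ε₀.
E = (2.18×10^-3)(0.00864)/(8.85×10^-12) = 2.13×10^6 N/C.

2.13×10^6 N/C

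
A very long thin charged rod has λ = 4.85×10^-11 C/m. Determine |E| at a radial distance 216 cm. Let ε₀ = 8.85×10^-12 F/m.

E = 0.404 V/m

Choose a coaxial cylinder of radius r = 216 cm (arbitrary length L) as the Gaussian surface.
Q_enc = λL, so λ_enc = 4.85×10^-11 C/m.
Since E is radial and uniform over the curved surface, Φ = E·2πrL = Q_enc/ε₀ = λ_enc L/ε₀.
E = |λ_enc|/(2πε₀r) = (4.85×10^-11)/(2π·8.85×10^-12·2.16) = 0.404 N/C.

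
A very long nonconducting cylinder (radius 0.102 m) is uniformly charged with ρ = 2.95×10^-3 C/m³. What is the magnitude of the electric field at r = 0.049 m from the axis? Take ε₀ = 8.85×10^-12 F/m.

Coaxial Gaussian cylinder, radius r = 0.049 m, length L (r < R).
Charge inside radius r per length L is ρ·πr²·L, so λ_enc = ρπr² = 2.225×10^-5 C/m.
By Gauss's law (flux through the curved wall only), E·2πrL = λ_enc L/ε₀.
E = |λ_enc|/(2πε₀r) = (2.225e-5)/(2π·8.85×10^-12·0.049) = 8.17×10^6 N/C.

8.17×10^6 V/m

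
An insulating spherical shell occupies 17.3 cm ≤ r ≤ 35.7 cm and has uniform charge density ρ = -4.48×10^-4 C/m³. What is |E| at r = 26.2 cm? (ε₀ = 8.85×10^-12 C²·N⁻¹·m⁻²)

Take a concentric spherical Gaussian surface of radius r = 26.2 cm (within the shell material, 17.3 cm < r < 35.7 cm).
Only the shell between 17.3 cm and r is enclosed: Q_enc = ρ·(4π/3)(r³ − a³) = (-4.48e-4)·(4π/3)·((0.262)³ − (0.173)³) = -2.403e-5 C.
Gauss's law: E·4πr² = Q_enc/ε₀.
E = |Q_enc|/(4πε₀r²) = (2.403×10^-5)/(4π·8.85×10^-12·(0.262)²) = 3.15×10^6 N/C.

3.15e6 N/C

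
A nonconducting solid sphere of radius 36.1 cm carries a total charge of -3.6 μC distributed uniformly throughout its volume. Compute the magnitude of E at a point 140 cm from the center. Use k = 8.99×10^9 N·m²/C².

By spherical symmetry E is radial; choose a Gaussian sphere of radius r = 140 cm (r > R, so the entire charge is enclosed).
Q_enc = -3.6 μC = -3.60e-6 C.
Since E is radial and uniform over the Gaussian sphere, Φ = E·4πr² = Q_enc/ε₀.
E = k|Q_enc|/r² = (8.99×10^9)(3.60×10^-6)/(1.4)² = 1.65e4 N/C.

E = 1.65×10^4 N/C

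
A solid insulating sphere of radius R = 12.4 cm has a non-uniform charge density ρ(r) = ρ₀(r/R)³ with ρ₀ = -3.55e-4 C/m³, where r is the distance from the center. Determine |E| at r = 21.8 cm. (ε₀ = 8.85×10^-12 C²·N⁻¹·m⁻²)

2.68×10^5 N/C

Use a concentric Gaussian sphere at r = 21.8 cm (r > R, all charge enclosed).
Q_enc = 4π ∫₀^R ρ₀(r'/R)^3 r'² dr' = 4πρ₀R³/6 = -1.418×10^-6 C.
Gauss's law: E·4πr² = Q_enc/ε₀.
E = |Q_enc|/(4πε₀r²) = (1.418e-6)/(4π·8.85×10^-12·(0.218)²) = 2.68e5 N/C.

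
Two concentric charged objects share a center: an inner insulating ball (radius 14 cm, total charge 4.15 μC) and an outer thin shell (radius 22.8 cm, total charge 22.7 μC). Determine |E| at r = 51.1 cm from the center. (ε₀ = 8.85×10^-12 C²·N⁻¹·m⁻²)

By spherical symmetry E is radial; choose a Gaussian sphere of radius r = 51.1 cm (r > 22.8 cm, enclosing both).
Q_enc = (4.15 μC) + (22.7 μC) = 2.685×10^-5 C.
Applying ∮E·dA = Q_enc/ε₀ with Φ = E(4πr²):
E = |Q_enc|/(4πε₀r²) = (2.685×10^-5)/(4π·8.85×10^-12·(0.511)²) = 9.25e5 N/C.

9.25×10^5 V/m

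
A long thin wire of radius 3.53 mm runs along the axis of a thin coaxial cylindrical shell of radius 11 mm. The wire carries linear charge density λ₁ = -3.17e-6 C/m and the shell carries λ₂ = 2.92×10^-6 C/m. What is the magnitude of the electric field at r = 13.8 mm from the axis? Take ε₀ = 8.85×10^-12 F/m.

E = 3.26×10^5 N/C

Coaxial Gaussian cylinder, radius r = 13.8 mm, length L (r > 11 mm, enclosing both).
λ_enc = λ₁ + λ₂ = (-3.17×10^-6) + (2.92×10^-6) = -2.50e-7 C/m.
Gauss's law: E·2πrL = λ_enc L/ε₀.
E = |λ_enc|/(2πε₀r) = (2.50×10^-7)/(2π·8.85×10^-12·0.0138) = 3.26×10^5 N/C.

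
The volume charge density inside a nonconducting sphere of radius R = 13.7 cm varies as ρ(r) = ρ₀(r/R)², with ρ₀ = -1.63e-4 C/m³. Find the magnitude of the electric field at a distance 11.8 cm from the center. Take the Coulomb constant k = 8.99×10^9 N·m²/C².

Symmetry ⇒ E = E(r) r̂. Gaussian sphere of radius r = 11.8 cm (r < R).
Q_enc = ∫₀^r ρ(r')·4πr'² dr' = (4πρ₀/R²) ∫₀^r r'^4 dr' = 4πρ₀ r^5/(5·R²) = -4.993×10^-7 C.
Gauss's law: E·4πr² = Q_enc/ε₀.
E = k|Q_enc|/r² = (8.99×10^9)(4.993×10^-7)/(0.118)² = 3.22×10^5 N/C.

|E| ≈ 3.22×10^5 N/C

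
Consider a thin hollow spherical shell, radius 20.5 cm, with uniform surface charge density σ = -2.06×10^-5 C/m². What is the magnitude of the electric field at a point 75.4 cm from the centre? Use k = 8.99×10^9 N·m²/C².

Take a concentric spherical Gaussian surface of radius r = 75.4 cm (r > 20.5 cm).
The entire shell is enclosed: Q_enc = σ·4πR² = (-2.06×10^-5)·4π·(0.205)² = -1.088e-5 C.
Since E is radial and uniform over the Gaussian sphere, Φ = E·4πr² = Q_enc/ε₀.
E = k|Q_enc|/r² = (8.99×10^9)(1.088e-5)/(0.754)² = 1.72×10^5 N/C.

E ≈ 1.72×10^5 N/C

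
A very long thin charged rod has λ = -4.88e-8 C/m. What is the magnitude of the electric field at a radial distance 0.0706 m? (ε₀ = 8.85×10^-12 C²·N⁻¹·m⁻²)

By cylindrical symmetry E is radial; use a coaxial Gaussian cylinder of radius 0.0706 m and length L.
Q_enc = λL, so λ_enc = -4.88e-8 C/m.
Since E is radial and uniform over the curved surface, Φ = E·2πrL = Q_enc/ε₀ = λ_enc L/ε₀.
E = |λ_enc|/(2πε₀r) = (4.88×10^-8)/(2π·8.85×10^-12·0.0706) = 1.24e4 N/C.

|E| ≈ 1.24×10^4 V/m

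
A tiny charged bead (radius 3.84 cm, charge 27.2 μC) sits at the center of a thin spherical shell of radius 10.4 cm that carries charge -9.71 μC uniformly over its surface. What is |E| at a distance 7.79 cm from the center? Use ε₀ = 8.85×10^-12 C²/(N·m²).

|E| ≈ 4.03×10^7 V/m

By spherical symmetry E is radial; choose a Gaussian sphere of radius r = 7.79 cm (between the bodies, 3.84 cm < r < 10.4 cm).
Only the inner charge is enclosed; the outer shell contributes nothing inside itself. Q_enc = 27.2 μC = 2.72e-5 C.
Gauss's law: E·4πr² = Q_enc/ε₀.
E = |Q_enc|/(4πε₀r²) = (2.72×10^-5)/(4π·8.85×10^-12·(0.0779)²) = 4.03e7 N/C.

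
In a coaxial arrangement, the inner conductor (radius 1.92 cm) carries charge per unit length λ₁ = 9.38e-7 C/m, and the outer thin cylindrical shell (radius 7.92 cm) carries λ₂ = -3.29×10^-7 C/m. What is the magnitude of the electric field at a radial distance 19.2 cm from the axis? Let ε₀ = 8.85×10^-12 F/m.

|E| ≈ 5.70×10^4 N/C

By cylindrical symmetry E is radial; use a coaxial Gaussian cylinder of radius 19.2 cm and length L (r > 7.92 cm, enclosing both).
λ_enc = λ₁ + λ₂ = (9.38e-7) + (-3.29e-7) = 6.09×10^-7 C/m.
Applying ∮E·dA = Q_enc/ε₀ with the end caps contributing no flux:
E = |λ_enc|/(2πε₀r) = (6.09×10^-7)/(2π·8.85×10^-12·0.192) = 5.70e4 N/C.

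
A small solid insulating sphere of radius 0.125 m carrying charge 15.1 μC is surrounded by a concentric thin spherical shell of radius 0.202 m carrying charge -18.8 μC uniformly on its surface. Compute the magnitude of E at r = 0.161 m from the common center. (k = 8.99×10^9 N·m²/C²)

5.24e6 N/C

By spherical symmetry E is radial; choose a Gaussian sphere of radius r = 0.161 m (between the bodies, 0.125 m < r < 0.202 m).
Only the inner charge is enclosed; the outer shell contributes nothing inside itself. Q_enc = 15.1 μC = 1.51e-5 C.
Gauss's law: E·4πr² = Q_enc/ε₀.
E = k|Q_enc|/r² = (8.99×10^9)(1.51e-5)/(0.161)² = 5.24e6 N/C.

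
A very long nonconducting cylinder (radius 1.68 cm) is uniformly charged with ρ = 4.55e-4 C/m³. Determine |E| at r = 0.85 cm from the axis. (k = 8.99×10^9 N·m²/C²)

E ≈ 2.18×10^5 N/C

By cylindrical symmetry E is radial; use a coaxial Gaussian cylinder of radius 0.85 cm and length L (r < R).
Enclosed charge per unit length: λ_enc = ρ·πr² = (4.55×10^-4)π(0.0085)² = 1.033×10^-7 C/m.
Since E is radial and uniform over the curved surface, Φ = E·2πrL = Q_enc/ε₀ = λ_enc L/ε₀.
E = 2k|λ_enc|/r = 2(8.99×10^9)(1.033e-7)/(0.0085) = 2.18×10^5 N/C.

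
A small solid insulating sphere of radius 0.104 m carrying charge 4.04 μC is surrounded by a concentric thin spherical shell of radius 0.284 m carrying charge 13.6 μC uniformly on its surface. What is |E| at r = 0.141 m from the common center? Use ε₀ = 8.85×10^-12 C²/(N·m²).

By spherical symmetry E is radial; choose a Gaussian sphere of radius r = 0.141 m (between the bodies, 0.104 m < r < 0.284 m).
Only the inner charge is enclosed; the outer shell contributes nothing inside itself. Q_enc = 4.04 μC = 4.04×10^-6 C.
Applying ∮E·dA = Q_enc/ε₀ with Φ = E(4πr²):
E = |Q_enc|/(4πε₀r²) = (4.04e-6)/(4π·8.85×10^-12·(0.141)²) = 1.83×10^6 N/C.

1.83e6 N/C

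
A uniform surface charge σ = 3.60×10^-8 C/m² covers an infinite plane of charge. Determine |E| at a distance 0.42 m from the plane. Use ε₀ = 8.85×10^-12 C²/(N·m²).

E = 2.03×10^3 V/m

Choose a cylindrical pillbox piercing the sheet, end faces (area A) parallel to it.
Flux Φ = 2EA and Q_enc = σA, so 2EA = σA/ε₀ ⇒ E = |σ|/(2ε₀), independent of distance.
E = |σ|/(2ε₀) = (3.60×10^-8)/(2·8.85×10^-12) = 2.03e3 N/C.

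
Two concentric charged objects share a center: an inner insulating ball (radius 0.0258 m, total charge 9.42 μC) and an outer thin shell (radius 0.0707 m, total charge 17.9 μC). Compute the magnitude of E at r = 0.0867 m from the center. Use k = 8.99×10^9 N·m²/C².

|E| ≈ 3.27e7 N/C

Symmetry ⇒ E = E(r) r̂. Gaussian sphere of radius r = 0.0867 m (r > 0.0707 m, enclosing both).
Q_enc = (9.42 μC) + (17.9 μC) = 2.732×10^-5 C.
Since E is radial and uniform over the Gaussian sphere, Φ = E·4πr² = Q_enc/ε₀.
E = k|Q_enc|/r² = (8.99×10^9)(2.732e-5)/(0.0867)² = 3.27×10^7 N/C.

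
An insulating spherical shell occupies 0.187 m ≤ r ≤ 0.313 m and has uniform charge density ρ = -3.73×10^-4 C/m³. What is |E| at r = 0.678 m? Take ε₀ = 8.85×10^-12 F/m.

E = 7.37×10^5 N/C

By spherical symmetry E is radial; choose a Gaussian sphere of radius r = 0.678 m (r > 0.313 m, enclosing the whole shell).
Q_enc = ρ·(4π/3)(b³ − a³) = (-3.73e-4)·(4π/3)·((0.313)³ − (0.187)³) = -3.769×10^-5 C.
Since E is radial and uniform over the Gaussian sphere, Φ = E·4πr² = Q_enc/ε₀.
E = |Q_enc|/(4πε₀r²) = (3.769e-5)/(4π·8.85×10^-12·(0.678)²) = 7.37×10^5 N/C.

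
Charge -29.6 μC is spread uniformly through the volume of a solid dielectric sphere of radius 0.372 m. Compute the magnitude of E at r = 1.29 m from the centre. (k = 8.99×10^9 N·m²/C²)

By spherical symmetry E is radial; choose a Gaussian sphere of radius r = 1.29 m (r > R, so the entire charge is enclosed).
Q_enc = -29.6 μC = -2.96×10^-5 C.
Applying ∮E·dA = Q_enc/ε₀ with Φ = E(4πr²):
E = k|Q_enc|/r² = (8.99×10^9)(2.96e-5)/(1.29)² = 1.60×10^5 N/C.

E ≈ 1.60e5 V/m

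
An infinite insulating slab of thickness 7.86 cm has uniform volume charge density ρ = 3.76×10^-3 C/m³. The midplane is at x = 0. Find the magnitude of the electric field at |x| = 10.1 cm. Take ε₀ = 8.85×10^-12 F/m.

The point |x| = 10.1 cm lies outside the slab (half-thickness 0.0393 m). A symmetric pillbox spanning the full slab encloses Q_enc = ρ·d·A.
Flux = 2EA ⇒ E = |ρ|d/(2ε₀), independent of distance outside.
E = (3.76×10^-3)(0.0786)/(2·8.85×10^-12) = 1.67e7 N/C.

E = 1.67e7 V/m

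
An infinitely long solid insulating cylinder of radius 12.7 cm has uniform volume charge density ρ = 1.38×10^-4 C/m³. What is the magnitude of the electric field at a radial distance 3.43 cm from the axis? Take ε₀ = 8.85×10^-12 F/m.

2.67e5 N/C

Take a coaxial cylindrical Gaussian surface of radius r = 3.43 cm and length L (r < R).
Charge inside radius r per length L is ρ·πr²·L, so λ_enc = ρπr² = 5.101×10^-7 C/m.
Since E is radial and uniform over the curved surface, Φ = E·2πrL = Q_enc/ε₀ = λ_enc L/ε₀.
E = |λ_enc|/(2πε₀r) = (5.101×10^-7)/(2π·8.85×10^-12·0.0343) = 2.67e5 N/C.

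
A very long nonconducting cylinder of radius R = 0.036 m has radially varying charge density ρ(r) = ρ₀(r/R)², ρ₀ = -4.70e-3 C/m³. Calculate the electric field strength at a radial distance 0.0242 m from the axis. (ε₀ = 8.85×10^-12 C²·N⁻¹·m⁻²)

Coaxial Gaussian cylinder, radius r = 0.0242 m, length L (r < R).
Integrating ρ over the cross-section to radius r: λ_enc = (2πρ₀/R²) ∫₀^r r'^3 dr' = 2πρ₀ r^4/(4·R²) = -1.954×10^-6 C/m.
Since E is radial and uniform over the curved surface, Φ = E·2πrL = Q_enc/ε₀ = λ_enc L/ε₀.
E = |λ_enc|/(2πε₀r) = (1.954×10^-6)/(2π·8.85×10^-12·0.0242) = 1.45×10^6 N/C.

E ≈ 1.45e6 V/m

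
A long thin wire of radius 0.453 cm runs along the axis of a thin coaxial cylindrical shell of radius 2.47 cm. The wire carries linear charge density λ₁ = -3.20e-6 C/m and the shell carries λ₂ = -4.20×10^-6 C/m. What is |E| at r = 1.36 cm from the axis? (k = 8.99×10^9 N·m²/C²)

E ≈ 4.23×10^6 N/C

By cylindrical symmetry E is radial; use a coaxial Gaussian cylinder of radius 1.36 cm and length L (between the conductors, 0.453 cm < r < 2.47 cm).
Only the inner wire is enclosed; the outer shell contributes nothing inside itself. λ_enc = λ₁ = -3.20e-6 C/m.
By Gauss's law (flux through the curved wall only), E·2πrL = λ_enc L/ε₀.
E = 2k|λ_enc|/r = 2(8.99×10^9)(3.20e-6)/(0.0136) = 4.23e6 N/C.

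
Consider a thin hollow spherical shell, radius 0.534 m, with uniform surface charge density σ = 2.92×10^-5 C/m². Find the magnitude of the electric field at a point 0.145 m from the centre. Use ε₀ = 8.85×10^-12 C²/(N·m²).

Take a concentric spherical Gaussian surface of radius r = 0.145 m (inside the shell, r < 0.534 m).
No charge lies within this surface, so Q_enc = 0 and Gauss's law gives E·4πr² = 0 ⇒ E = 0.

E = 0 (no enclosed charge)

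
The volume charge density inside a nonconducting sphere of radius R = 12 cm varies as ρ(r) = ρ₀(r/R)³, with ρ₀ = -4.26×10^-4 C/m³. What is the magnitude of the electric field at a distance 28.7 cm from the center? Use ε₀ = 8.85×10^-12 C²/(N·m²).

|E| ≈ 1.68×10^5 V/m

By spherical symmetry E is radial; choose a Gaussian sphere of radius r = 28.7 cm (r > R, all charge enclosed).
Q_enc = 4π ∫₀^R ρ₀(r'/R)^3 r'² dr' = 4πρ₀R³/6 = -1.542e-6 C.
Since E is radial and uniform over the Gaussian sphere, Φ = E·4πr² = Q_enc/ε₀.
E = |Q_enc|/(4πε₀r²) = (1.542e-6)/(4π·8.85×10^-12·(0.287)²) = 1.68×10^5 N/C.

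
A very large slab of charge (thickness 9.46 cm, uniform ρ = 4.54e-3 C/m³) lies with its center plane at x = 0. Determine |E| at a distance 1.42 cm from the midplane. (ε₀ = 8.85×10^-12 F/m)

E ≈ 7.28×10^6 V/m

By symmetry E is perpendicular to the slab. A Gaussian pillbox from −1.42 cm to +1.42 cm (face area A) lies entirely within the slab.
Q_enc = ρ·(2x)·A and flux = 2EA, so 2EA = 2ρxA/ε₀ ⇒ E = |ρ|x/ε₀.
E = (4.54×10^-3)(0.0142)/(8.85×10^-12) = 7.28e6 N/C.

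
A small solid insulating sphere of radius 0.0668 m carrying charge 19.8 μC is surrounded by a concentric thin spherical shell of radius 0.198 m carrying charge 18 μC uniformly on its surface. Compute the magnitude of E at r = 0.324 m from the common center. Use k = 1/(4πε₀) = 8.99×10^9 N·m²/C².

|E| ≈ 3.24×10^6 V/m

Take a concentric spherical Gaussian surface of radius r = 0.324 m (r > 0.198 m, enclosing both).
Q_enc = (19.8 μC) + (18 μC) = 3.78e-5 C.
By Gauss's law, ∮E·dA = E·4πr² = Q_enc/ε₀.
E = k|Q_enc|/r² = (8.99×10^9)(3.78e-5)/(0.324)² = 3.24×10^6 N/C.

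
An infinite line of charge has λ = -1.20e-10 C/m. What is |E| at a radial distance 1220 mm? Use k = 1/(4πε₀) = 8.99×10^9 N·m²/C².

By cylindrical symmetry E is radial; use a coaxial Gaussian cylinder of radius 1220 mm and length L.
Q_enc = λL, so λ_enc = -1.20×10^-10 C/m.
By Gauss's law (flux through the curved wall only), E·2πrL = λ_enc L/ε₀.
E = 2k|λ_enc|/r = 2(8.99×10^9)(1.20×10^-10)/(1.22) = 1.77 N/C.

|E| = 1.77 N/C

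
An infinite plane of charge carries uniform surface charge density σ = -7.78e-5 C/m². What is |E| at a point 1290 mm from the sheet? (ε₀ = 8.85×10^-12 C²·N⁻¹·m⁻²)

4.40e6 N/C

By planar symmetry E is perpendicular to the sheet and uniform; use a Gaussian pillbox with flat faces of area A on each side of the sheet.
Flux Φ = 2EA and Q_enc = σA, so 2EA = σA/ε₀ ⇒ E = |σ|/(2ε₀), independent of distance.
E = |σ|/(2ε₀) = (7.78×10^-5)/(2·8.85×10^-12) = 4.40×10^6 N/C.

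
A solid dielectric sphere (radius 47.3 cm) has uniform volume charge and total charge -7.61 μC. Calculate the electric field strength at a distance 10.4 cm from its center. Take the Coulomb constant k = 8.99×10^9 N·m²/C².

Use a concentric Gaussian sphere at r = 10.4 cm (r < R).
For a uniform sphere the enclosed fraction is (r/R)³, so Q_enc = (-7.61 μC)(0.104/0.473)³ = -8.089e-8 C.
Applying ∮E·dA = Q_enc/ε₀ with Φ = E(4πr²):
E = k|Q_enc|/r² = (8.99×10^9)(8.089×10^-8)/(0.104)² = 6.72e4 N/C.

|E| ≈ 6.72e4 V/m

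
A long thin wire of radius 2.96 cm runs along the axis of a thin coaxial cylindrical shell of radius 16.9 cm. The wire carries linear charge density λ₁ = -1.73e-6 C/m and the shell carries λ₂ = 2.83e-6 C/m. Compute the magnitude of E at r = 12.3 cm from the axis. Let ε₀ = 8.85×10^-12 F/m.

|E| = 2.53e5 V/m

Choose a coaxial cylinder of radius r = 12.3 cm (arbitrary length L) as the Gaussian surface (between the conductors, 2.96 cm < r < 16.9 cm).
The shell at 16.9 cm lies outside the Gaussian surface, so λ_enc = λ₁ = -1.73×10^-6 C/m.
Applying ∮E·dA = Q_enc/ε₀ with the end caps contributing no flux:
E = |λ_enc|/(2πε₀r) = (1.73×10^-6)/(2π·8.85×10^-12·0.123) = 2.53×10^5 N/C.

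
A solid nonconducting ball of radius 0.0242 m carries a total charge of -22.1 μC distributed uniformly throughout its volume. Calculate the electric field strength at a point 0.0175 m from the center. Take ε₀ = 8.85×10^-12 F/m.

E = 2.45×10^8 V/m

Take a concentric spherical Gaussian surface of radius r = 0.0175 m (r < R).
For a uniform sphere the enclosed fraction is (r/R)³, so Q_enc = (-22.1 μC)(0.0175/0.0242)³ = -8.357×10^-6 C.
By Gauss's law, ∮E·dA = E·4πr² = Q_enc/ε₀.
E = |Q_enc|/(4πε₀r²) = (8.357e-6)/(4π·8.85×10^-12·(0.0175)²) = 2.45e8 N/C.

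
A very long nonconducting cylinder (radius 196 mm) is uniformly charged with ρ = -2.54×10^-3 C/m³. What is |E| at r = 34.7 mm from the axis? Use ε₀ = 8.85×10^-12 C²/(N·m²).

By cylindrical symmetry E is radial; use a coaxial Gaussian cylinder of radius 34.7 mm and length L (r < R).
Charge inside radius r per length L is ρ·πr²·L, so λ_enc = ρπr² = -9.608×10^-6 C/m.
Applying ∮E·dA = Q_enc/ε₀ with the end caps contributing no flux:
E = |λ_enc|/(2πε₀r) = (9.608×10^-6)/(2π·8.85×10^-12·0.0347) = 4.98e6 N/C.

4.98e6 N/C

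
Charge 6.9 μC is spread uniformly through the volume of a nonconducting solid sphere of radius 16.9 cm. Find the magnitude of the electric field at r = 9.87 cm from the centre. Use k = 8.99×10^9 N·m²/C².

Use a concentric Gaussian sphere at r = 9.87 cm (r < R).
For a uniform sphere the enclosed fraction is (r/R)³, so Q_enc = (6.9 μC)(0.0987/0.169)³ = 1.374×10^-6 C.
Since E is radial and uniform over the Gaussian sphere, Φ = E·4πr² = Q_enc/ε₀.
E = k|Q_enc|/r² = (8.99×10^9)(1.374×10^-6)/(0.0987)² = 1.27×10^6 N/C.

1.27e6 N/C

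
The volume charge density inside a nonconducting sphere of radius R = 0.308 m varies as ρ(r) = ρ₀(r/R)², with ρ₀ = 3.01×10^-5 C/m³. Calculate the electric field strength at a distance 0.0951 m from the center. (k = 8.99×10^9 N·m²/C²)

|E| ≈ 6.17e3 N/C

Use a concentric Gaussian sphere at r = 0.0951 m (r < R).
Integrate the density: Q_enc = 4π ∫₀^r ρ₀(r'/R)^2 r'² dr' = 4πρ₀ r^5/(5·R²) = 6.203e-9 C.
Applying ∮E·dA = Q_enc/ε₀ with Φ = E(4πr²):
E = k|Q_enc|/r² = (8.99×10^9)(6.203e-9)/(0.0951)² = 6.17×10^3 N/C.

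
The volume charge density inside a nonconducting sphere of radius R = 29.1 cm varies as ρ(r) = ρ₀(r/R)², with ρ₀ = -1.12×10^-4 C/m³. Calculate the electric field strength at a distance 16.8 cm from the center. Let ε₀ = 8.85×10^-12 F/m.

1.42×10^5 N/C

By spherical symmetry E is radial; choose a Gaussian sphere of radius r = 16.8 cm (r < R).
Integrate the density: Q_enc = 4π ∫₀^r ρ₀(r'/R)^2 r'² dr' = 4πρ₀ r^5/(5·R²) = -4.449×10^-7 C.
Applying ∮E·dA = Q_enc/ε₀ with Φ = E(4πr²):
E = |Q_enc|/(4πε₀r²) = (4.449e-7)/(4π·8.85×10^-12·(0.168)²) = 1.42e5 N/C.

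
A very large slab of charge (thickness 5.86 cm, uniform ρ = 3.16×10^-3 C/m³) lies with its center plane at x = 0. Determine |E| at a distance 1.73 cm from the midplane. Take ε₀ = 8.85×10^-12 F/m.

By symmetry E is perpendicular to the slab. A Gaussian pillbox from −1.73 cm to +1.73 cm (face area A) lies entirely within the slab.
Q_enc = ρ·(2x)·A and flux = 2EA, so 2EA = 2ρxA/ε₀ ⇒ E = |ρ|x/ε₀.
E = (3.16×10^-3)(0.0173)/(8.85×10^-12) = 6.18×10^6 N/C.

E = 6.18×10^6 N/C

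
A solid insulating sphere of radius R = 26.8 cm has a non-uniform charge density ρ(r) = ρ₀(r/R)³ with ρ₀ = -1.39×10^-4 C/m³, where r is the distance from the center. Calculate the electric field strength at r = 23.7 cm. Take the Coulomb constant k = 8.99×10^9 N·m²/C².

|E| = 4.29e5 N/C

Symmetry ⇒ E = E(r) r̂. Gaussian sphere of radius r = 23.7 cm (r < R).
Integrate the density: Q_enc = 4π ∫₀^r ρ₀(r'/R)^3 r'² dr' = 4πρ₀ r^6/(6·R³) = -2.68×10^-6 C.
Applying ∮E·dA = Q_enc/ε₀ with Φ = E(4πr²):
E = k|Q_enc|/r² = (8.99×10^9)(2.68e-6)/(0.237)² = 4.29e5 N/C.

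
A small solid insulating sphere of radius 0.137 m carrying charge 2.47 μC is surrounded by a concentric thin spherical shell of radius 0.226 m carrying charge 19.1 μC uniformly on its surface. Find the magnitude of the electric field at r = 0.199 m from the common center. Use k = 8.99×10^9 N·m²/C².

5.61e5 N/C

By spherical symmetry E is radial; choose a Gaussian sphere of radius r = 0.199 m (between the bodies, 0.137 m < r < 0.226 m).
The shell at 0.226 m lies outside the Gaussian surface, so Q_enc = 2.47 μC = 2.47×10^-6 C.
Since E is radial and uniform over the Gaussian sphere, Φ = E·4πr² = Q_enc/ε₀.
E = k|Q_enc|/r² = (8.99×10^9)(2.47×10^-6)/(0.199)² = 5.61×10^5 N/C.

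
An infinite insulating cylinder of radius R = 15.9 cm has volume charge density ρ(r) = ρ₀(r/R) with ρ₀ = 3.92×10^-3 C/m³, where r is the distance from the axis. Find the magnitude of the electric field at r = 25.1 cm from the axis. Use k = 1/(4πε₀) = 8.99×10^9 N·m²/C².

By cylindrical symmetry E is radial; use a coaxial Gaussian cylinder of radius 25.1 cm and length L (r > R, full charge per length enclosed).
λ_enc = 2π ∫₀^R ρ₀(r'/R)^1 r' dr' = 2πρ₀R²/3 = 2.076×10^-4 C/m.
By Gauss's law (flux through the curved wall only), E·2πrL = λ_enc L/ε₀.
E = 2k|λ_enc|/r = 2(8.99×10^9)(2.076×10^-4)/(0.251) = 1.49×10^7 N/C.

|E| ≈ 1.49e7 V/m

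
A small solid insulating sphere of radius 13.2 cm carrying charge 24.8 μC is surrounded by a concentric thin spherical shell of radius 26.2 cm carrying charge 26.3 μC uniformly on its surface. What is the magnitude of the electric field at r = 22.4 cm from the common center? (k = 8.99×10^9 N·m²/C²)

E ≈ 4.44×10^6 V/m

By spherical symmetry E is radial; choose a Gaussian sphere of radius r = 22.4 cm (between the bodies, 13.2 cm < r < 26.2 cm).
Only the inner charge is enclosed; the outer shell contributes nothing inside itself. Q_enc = 24.8 μC = 2.48×10^-5 C.
Applying ∮E·dA = Q_enc/ε₀ with Φ = E(4πr²):
E = k|Q_enc|/r² = (8.99×10^9)(2.48×10^-5)/(0.224)² = 4.44×10^6 N/C.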